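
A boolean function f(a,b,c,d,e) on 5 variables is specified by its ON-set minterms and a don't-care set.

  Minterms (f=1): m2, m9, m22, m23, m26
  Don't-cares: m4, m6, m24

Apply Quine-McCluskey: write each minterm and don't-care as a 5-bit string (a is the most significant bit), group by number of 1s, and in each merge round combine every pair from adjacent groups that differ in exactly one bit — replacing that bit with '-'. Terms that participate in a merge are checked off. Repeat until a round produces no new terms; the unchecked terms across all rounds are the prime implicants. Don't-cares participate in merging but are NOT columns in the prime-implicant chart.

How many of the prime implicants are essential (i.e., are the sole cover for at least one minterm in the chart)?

4

Round 0: 00010✓ 00100✓ 00110✓ 01001 10110✓ 10111✓ 11000✓ 11010✓
Round 1: -0110 00-10 001-0 1011- 110-0
PIs = {-0110, 00-10, 001-0, 01001, 1011-, 110-0}
Coverage chart:
  m2: 00-10 ←essential
  m9: 01001 ←essential
  m22: -0110,1011-
  m23: 1011- ←essential
  m26: 110-0 ←essential
Essential: 00-10, 01001, 1011-, 110-0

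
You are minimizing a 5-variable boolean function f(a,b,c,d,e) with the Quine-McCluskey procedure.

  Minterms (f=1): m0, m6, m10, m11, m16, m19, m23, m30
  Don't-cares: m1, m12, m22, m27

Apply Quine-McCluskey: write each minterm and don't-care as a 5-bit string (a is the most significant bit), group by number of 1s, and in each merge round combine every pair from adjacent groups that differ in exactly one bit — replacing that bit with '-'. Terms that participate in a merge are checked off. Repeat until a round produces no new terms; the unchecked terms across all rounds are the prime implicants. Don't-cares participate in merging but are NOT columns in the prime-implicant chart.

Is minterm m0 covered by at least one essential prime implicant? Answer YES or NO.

YES

Round 0: 00000✓ 00001✓ 00110✓ 01010✓ 01011✓ 01100 10000✓ 10011✓ 10110✓ 10111✓ 11011✓ 11110✓
Round 1: -0000 -0110 -1011 0000- 0101- 1-011 1-110 10-11 1011-
PIs = {-0000, -0110, -1011, 0000-, 0101-, 01100, 1-011, 1-110, 10-11, 1011-}
Coverage chart:
  m0: -0000,0000-
  m6: -0110 ←essential
  m10: 0101- ←essential
  m11: -1011,0101-
  m16: -0000 ←essential
  m19: 1-011,10-11
  m23: 10-11,1011-
  m30: 1-110 ←essential
Essential: -0000, -0110, 0101-, 1-110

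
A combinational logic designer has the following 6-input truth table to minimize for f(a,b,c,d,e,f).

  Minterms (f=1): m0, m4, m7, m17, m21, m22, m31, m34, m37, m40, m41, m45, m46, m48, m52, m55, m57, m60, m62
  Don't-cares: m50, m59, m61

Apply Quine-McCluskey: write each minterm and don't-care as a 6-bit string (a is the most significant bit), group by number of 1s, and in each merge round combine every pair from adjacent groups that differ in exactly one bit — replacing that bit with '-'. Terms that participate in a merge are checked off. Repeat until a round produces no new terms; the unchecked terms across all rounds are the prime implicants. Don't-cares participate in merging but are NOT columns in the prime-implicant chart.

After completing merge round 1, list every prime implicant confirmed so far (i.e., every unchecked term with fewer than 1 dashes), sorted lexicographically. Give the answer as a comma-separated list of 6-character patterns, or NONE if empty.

Round 0: 000000✓ 000100✓ 000111 010001✓ 010101✓ 010110 011111 100010✓ 100101✓ 101000✓ 101001✓ 101101✓ 101110✓ 110000✓ 110010✓ 110100✓ 110111 111001✓ 111011✓ 111100✓ 111101✓ 111110✓
Round 1: 000-00 010-01 1-0010 1-1001✓ 1-1101✓ 1-1110 10-101 101-01✓ 10100- 11-100 110-00 1100-0 111-01✓ 1110-1 1111-0 11110-
Round 2: 1-1-01
PIs = {000-00, 000111, 010-01, 010110, 011111, 1-0010, 1-1-01, 1-1110, 10-101, 10100-, 11-100, 110-00, 1100-0, 110111, 1110-1, 1111-0, 11110-}

000111, 010110, 011111, 110111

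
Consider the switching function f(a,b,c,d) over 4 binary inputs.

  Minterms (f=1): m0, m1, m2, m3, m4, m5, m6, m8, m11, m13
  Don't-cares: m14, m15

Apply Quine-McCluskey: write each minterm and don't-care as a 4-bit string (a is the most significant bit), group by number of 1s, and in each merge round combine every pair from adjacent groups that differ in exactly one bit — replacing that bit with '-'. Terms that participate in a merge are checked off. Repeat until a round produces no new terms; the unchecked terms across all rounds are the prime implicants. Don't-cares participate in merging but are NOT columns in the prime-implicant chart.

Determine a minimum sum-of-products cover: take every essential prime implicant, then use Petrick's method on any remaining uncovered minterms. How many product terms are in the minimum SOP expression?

5

Round 0: 0000✓ 0001✓ 0010✓ 0011✓ 0100✓ 0101✓ 0110✓ 1000✓ 1011✓ 1101✓ 1110✓ 1111✓
Round 1: -000 -011 -101 -110 0-00✓ 0-01✓ 0-10✓ 00-0✓ 00-1✓ 000-✓ 001-✓ 01-0✓ 010-✓ 1-11 11-1 111-
Round 2: 0--0 0-0- 00--
PIs = {-000, -011, -101, -110, 0--0, 0-0-, 00--, 1-11, 11-1, 111-}
Coverage chart:
  m0: -000,0--0,0-0-,00--
  m1: 0-0-,00--
  m2: 0--0,00--
  m3: -011,00--
  m4: 0--0,0-0-
  m5: -101,0-0-
  m6: -110,0--0
  m8: -000 ←essential
  m11: -011,1-11
  m13: -101,11-1
Essential: -000
Petrick residual → -011, -101, 0--0, 0-0-
Min cover (5 terms): b'c'd' + b'cd + bc'd + a'd' + a'c'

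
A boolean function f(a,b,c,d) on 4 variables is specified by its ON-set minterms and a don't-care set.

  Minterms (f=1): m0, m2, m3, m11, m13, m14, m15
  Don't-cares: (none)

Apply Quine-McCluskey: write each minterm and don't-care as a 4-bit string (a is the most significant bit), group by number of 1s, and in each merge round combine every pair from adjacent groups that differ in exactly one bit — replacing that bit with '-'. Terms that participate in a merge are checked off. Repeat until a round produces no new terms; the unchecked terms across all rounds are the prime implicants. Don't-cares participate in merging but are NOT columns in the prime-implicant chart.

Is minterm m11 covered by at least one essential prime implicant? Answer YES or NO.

NO

[col 0] 0000*, 0010*, 0011*, 1011*, 1101*, 1110*, 1111*
[col 1] -011, 00-0, 001-, 1-11, 11-1, 111-
Prime implicants: -011, 00-0, 001-, 1-11, 11-1, 111-
PI chart (minterm → PIs covering it):
  0 | 00-0  (sole → essential)
  2 | 00-0,001-
  3 | -011,001-
  11 | -011,1-11
  13 | 11-1  (sole → essential)
  14 | 111-  (sole → essential)
  15 | 1-11,11-1,111-
Essential prime implicants: 00-0, 11-1, 111-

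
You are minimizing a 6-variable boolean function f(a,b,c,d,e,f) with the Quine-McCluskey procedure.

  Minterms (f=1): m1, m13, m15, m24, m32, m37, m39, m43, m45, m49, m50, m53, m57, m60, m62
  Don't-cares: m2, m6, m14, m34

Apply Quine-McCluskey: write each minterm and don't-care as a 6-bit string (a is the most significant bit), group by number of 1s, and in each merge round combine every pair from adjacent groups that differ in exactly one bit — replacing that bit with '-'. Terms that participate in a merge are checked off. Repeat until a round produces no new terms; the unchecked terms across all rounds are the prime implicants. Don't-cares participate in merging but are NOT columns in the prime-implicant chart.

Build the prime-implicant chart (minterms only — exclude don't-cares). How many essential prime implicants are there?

8

size-2^0 implicants → 000001  000010(✓)  000110(✓)  001101(✓)  001110(✓)  001111(✓)  011000  100000(✓)  100010(✓)  100101(✓)  100111(✓)  101011  101101(✓)  110001(✓)  110010(✓)  110101(✓)  111001(✓)  111100(✓)  111110(✓)
size-2^1 implicants → -00010  -01101  00-110  000-10  0011-1  00111-  1-0010  1-0101  10-101  1000-0  1001-1  11-001  110-01  1111-0
Unchecked terms (primes): -00010, -01101, 00-110, 000-10, 000001, 0011-1, 00111-, 011000, 1-0010, 1-0101, 10-101, 1000-0, 1001-1, 101011, 11-001, 110-01, 1111-0
Minterm coverage:
  m1 ⊆ 000001 [E]
  m13 ⊆ -01101,0011-1
  m15 ⊆ 0011-1,00111-
  m24 ⊆ 011000 [E]
  m32 ⊆ 1000-0 [E]
  m37 ⊆ 1-0101,10-101,1001-1
  m39 ⊆ 1001-1 [E]
  m43 ⊆ 101011 [E]
  m45 ⊆ -01101,10-101
  m49 ⊆ 11-001,110-01
  m50 ⊆ 1-0010 [E]
  m53 ⊆ 1-0101,110-01
  m57 ⊆ 11-001 [E]
  m60 ⊆ 1111-0 [E]
  m62 ⊆ 1111-0 [E]
E = {000001, 011000, 1-0010, 1000-0, 1001-1, 101011, 11-001, 1111-0}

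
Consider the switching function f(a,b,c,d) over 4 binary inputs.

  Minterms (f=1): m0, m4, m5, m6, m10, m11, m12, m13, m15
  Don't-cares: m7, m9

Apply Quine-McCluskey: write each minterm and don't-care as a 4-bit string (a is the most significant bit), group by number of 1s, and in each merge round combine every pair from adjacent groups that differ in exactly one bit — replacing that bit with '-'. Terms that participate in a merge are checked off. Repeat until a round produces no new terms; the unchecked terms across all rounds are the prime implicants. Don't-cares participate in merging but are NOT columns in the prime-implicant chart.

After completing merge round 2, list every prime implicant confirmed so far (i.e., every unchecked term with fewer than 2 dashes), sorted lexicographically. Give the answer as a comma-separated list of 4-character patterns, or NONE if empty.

0-00, 101-

Round 0: 0000✓ 0100✓ 0101✓ 0110✓ 0111✓ 1001✓ 1010✓ 1011✓ 1100✓ 1101✓ 1111✓
Round 1: -100✓ -101✓ -111✓ 0-00 01-0✓ 01-1✓ 010-✓ 011-✓ 1-01✓ 1-11✓ 10-1✓ 101- 11-1✓ 110-✓
Round 2: -1-1 -10- 01-- 1--1
PIs = {-1-1, -10-, 0-00, 01--, 1--1, 101-}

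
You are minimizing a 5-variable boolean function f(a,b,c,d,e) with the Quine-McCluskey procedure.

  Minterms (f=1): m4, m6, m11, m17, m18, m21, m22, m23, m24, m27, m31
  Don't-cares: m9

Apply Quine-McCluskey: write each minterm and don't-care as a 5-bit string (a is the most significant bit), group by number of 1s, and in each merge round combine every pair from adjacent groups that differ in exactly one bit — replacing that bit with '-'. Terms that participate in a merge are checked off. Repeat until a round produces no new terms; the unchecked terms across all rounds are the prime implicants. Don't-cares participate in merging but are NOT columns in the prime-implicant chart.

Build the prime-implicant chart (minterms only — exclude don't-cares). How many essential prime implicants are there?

4

[col 0] 00100*, 00110*, 01001*, 01011*, 10001*, 10010*, 10101*, 10110*, 10111*, 11000, 11011*, 11111*
[col 1] -0110, -1011, 001-0, 010-1, 1-111, 10-01, 10-10, 101-1, 1011-, 11-11
Prime implicants: -0110, -1011, 001-0, 010-1, 1-111, 10-01, 10-10, 101-1, 1011-, 11-11, 11000
PI chart (minterm → PIs covering it):
  4 | 001-0  (sole → essential)
  6 | -0110,001-0
  11 | -1011,010-1
  17 | 10-01  (sole → essential)
  18 | 10-10  (sole → essential)
  21 | 10-01,101-1
  22 | -0110,10-10,1011-
  23 | 1-111,101-1,1011-
  24 | 11000  (sole → essential)
  27 | -1011,11-11
  31 | 1-111,11-11
Essential prime implicants: 001-0, 10-01, 10-10, 11000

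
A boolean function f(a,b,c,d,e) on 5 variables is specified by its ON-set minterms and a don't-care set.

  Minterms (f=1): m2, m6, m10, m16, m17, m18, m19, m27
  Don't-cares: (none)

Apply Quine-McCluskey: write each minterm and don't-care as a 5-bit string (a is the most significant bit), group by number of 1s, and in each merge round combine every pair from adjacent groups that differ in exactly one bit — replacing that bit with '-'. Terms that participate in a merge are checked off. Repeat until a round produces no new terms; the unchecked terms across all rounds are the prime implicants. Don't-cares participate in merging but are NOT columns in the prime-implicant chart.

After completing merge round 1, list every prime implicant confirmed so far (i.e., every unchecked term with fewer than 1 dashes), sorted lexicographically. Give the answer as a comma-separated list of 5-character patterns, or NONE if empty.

size-2^0 implicants → 00010(✓)  00110(✓)  01010(✓)  10000(✓)  10001(✓)  10010(✓)  10011(✓)  11011(✓)
size-2^1 implicants → -0010  0-010  00-10  1-011  100-0(✓)  100-1(✓)  1000-(✓)  1001-(✓)
size-2^2 implicants → 100--
Unchecked terms (primes): -0010, 0-010, 00-10, 1-011, 100--

NONE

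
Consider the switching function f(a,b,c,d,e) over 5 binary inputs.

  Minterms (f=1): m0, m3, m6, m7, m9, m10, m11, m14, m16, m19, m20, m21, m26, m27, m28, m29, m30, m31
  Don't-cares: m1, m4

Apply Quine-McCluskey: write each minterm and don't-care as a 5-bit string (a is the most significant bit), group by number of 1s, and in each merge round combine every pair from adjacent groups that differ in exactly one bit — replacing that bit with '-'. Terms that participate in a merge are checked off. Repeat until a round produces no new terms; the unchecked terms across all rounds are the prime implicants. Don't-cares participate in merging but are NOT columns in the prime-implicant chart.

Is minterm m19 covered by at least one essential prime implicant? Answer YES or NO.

[col 0] 00000*, 00001*, 00011*, 00100*, 00110*, 00111*, 01001*, 01010*, 01011*, 01110*, 10000*, 10011*, 10100*, 10101*, 11010*, 11011*, 11100*, 11101*, 11110*, 11111*
[col 1] -0000*, -0011*, -0100*, -1010*, -1011*, -1110*, 0-001*, 0-011*, 0-110, 00-00*, 00-11, 000-1*, 0000-, 001-0, 0011-, 01-10*, 010-1*, 0101-*, 1-011*, 1-100*, 1-101*, 10-00*, 1010-*, 11-10*, 11-11*, 1101-*, 111-0*, 111-1*, 1110-*, 1111-*
[col 2] --011, -0-00, -1-10, -101-, 0-0-1, 1-10-, 11-1-, 111--
Prime implicants: --011, -0-00, -1-10, -101-, 0-0-1, 0-110, 00-11, 0000-, 001-0, 0011-, 1-10-, 11-1-, 111--
PI chart (minterm → PIs covering it):
  0 | -0-00,0000-
  3 | --011,0-0-1,00-11
  6 | 0-110,001-0,0011-
  7 | 00-11,0011-
  9 | 0-0-1  (sole → essential)
  10 | -1-10,-101-
  11 | --011,-101-,0-0-1
  14 | -1-10,0-110
  16 | -0-00  (sole → essential)
  19 | --011  (sole → essential)
  20 | -0-00,1-10-
  21 | 1-10-  (sole → essential)
  26 | -1-10,-101-,11-1-
  27 | --011,-101-,11-1-
  28 | 1-10-,111--
  29 | 1-10-,111--
  30 | -1-10,11-1-,111--
  31 | 11-1-,111--
Essential prime implicants: --011, -0-00, 0-0-1, 1-10-

YES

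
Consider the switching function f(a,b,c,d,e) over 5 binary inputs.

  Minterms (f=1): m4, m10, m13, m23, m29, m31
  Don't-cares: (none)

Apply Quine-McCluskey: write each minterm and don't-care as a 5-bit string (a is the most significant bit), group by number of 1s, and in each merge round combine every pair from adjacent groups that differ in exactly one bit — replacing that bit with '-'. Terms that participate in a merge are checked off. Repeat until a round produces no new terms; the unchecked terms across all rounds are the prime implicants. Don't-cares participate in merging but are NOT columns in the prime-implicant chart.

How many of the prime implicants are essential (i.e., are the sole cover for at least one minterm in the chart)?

Round 0: 00100 01010 01101✓ 10111✓ 11101✓ 11111✓
Round 1: -1101 1-111 111-1
PIs = {-1101, 00100, 01010, 1-111, 111-1}
Coverage chart:
  m4: 00100 ←essential
  m10: 01010 ←essential
  m13: -1101 ←essential
  m23: 1-111 ←essential
  m29: -1101,111-1
  m31: 1-111,111-1
Essential: -1101, 00100, 01010, 1-111

4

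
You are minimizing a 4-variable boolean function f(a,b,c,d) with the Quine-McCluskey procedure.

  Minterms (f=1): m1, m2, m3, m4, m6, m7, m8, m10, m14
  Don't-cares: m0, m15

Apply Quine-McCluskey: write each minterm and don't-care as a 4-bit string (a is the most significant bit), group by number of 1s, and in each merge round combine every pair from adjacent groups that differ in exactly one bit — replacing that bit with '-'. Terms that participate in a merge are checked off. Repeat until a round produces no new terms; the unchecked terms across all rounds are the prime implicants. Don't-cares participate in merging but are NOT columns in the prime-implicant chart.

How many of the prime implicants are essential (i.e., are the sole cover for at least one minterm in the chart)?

size-2^0 implicants → 0000(✓)  0001(✓)  0010(✓)  0011(✓)  0100(✓)  0110(✓)  0111(✓)  1000(✓)  1010(✓)  1110(✓)  1111(✓)
size-2^1 implicants → -000(✓)  -010(✓)  -110(✓)  -111(✓)  0-00(✓)  0-10(✓)  0-11(✓)  00-0(✓)  00-1(✓)  000-(✓)  001-(✓)  01-0(✓)  011-(✓)  1-10(✓)  10-0(✓)  111-(✓)
size-2^2 implicants → --10  -0-0  -11-  0--0  0-1-  00--
Unchecked terms (primes): --10, -0-0, -11-, 0--0, 0-1-, 00--
Minterm coverage:
  m1 ⊆ 00-- [E]
  m2 ⊆ --10,-0-0,0--0,0-1-,00--
  m3 ⊆ 0-1-,00--
  m4 ⊆ 0--0 [E]
  m6 ⊆ --10,-11-,0--0,0-1-
  m7 ⊆ -11-,0-1-
  m8 ⊆ -0-0 [E]
  m10 ⊆ --10,-0-0
  m14 ⊆ --10,-11-
E = {-0-0, 0--0, 00--}

3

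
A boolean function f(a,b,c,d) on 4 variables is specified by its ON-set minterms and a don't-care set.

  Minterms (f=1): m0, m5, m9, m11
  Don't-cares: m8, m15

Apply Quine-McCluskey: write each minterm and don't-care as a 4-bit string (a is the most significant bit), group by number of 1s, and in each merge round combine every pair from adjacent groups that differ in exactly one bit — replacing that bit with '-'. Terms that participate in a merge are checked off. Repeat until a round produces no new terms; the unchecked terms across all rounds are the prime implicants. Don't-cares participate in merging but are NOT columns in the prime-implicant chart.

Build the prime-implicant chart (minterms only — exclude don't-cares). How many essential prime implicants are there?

[col 0] 0000*, 0101, 1000*, 1001*, 1011*, 1111*
[col 1] -000, 1-11, 10-1, 100-
Prime implicants: -000, 0101, 1-11, 10-1, 100-
PI chart (minterm → PIs covering it):
  0 | -000  (sole → essential)
  5 | 0101  (sole → essential)
  9 | 10-1,100-
  11 | 1-11,10-1
Essential prime implicants: -000, 0101

2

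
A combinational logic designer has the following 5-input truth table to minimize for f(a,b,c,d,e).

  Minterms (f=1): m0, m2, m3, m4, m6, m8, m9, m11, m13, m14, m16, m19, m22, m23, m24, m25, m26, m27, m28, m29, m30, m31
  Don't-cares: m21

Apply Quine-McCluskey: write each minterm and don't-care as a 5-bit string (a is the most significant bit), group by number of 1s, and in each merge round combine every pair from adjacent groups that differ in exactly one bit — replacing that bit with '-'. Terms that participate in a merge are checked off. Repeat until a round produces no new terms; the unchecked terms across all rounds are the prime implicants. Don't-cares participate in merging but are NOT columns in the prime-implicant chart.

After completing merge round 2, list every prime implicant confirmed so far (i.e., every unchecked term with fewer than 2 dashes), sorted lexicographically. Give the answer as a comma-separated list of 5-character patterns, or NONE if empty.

0001-

[col 0] 00000*, 00010*, 00011*, 00100*, 00110*, 01000*, 01001*, 01011*, 01101*, 01110*, 10000*, 10011*, 10101*, 10110*, 10111*, 11000*, 11001*, 11010*, 11011*, 11100*, 11101*, 11110*, 11111*
[col 1] -0000*, -0011*, -0110*, -1000*, -1001*, -1011*, -1101*, -1110*, 0-000*, 0-011*, 0-110*, 00-00*, 00-10*, 000-0*, 0001-, 001-0*, 01-01*, 010-1*, 0100-*, 1-000*, 1-011*, 1-101*, 1-110*, 1-111*, 10-11*, 101-1*, 1011-*, 11-00*, 11-01*, 11-10*, 11-11*, 110-0*, 110-1*, 1100-*, 1101-*, 111-0*, 111-1*, 1110-*, 1111-*
[col 2] --000, --011, --110, -1-01, -10-1, -100-, 00--0, 1--11, 1-1-1, 1-11-, 11--0*, 11--1*, 11-0-*, 11-1-*, 110--*, 111--*
[col 3] 11---
Prime implicants: --000, --011, --110, -1-01, -10-1, -100-, 00--0, 0001-, 1--11, 1-1-1, 1-11-, 11---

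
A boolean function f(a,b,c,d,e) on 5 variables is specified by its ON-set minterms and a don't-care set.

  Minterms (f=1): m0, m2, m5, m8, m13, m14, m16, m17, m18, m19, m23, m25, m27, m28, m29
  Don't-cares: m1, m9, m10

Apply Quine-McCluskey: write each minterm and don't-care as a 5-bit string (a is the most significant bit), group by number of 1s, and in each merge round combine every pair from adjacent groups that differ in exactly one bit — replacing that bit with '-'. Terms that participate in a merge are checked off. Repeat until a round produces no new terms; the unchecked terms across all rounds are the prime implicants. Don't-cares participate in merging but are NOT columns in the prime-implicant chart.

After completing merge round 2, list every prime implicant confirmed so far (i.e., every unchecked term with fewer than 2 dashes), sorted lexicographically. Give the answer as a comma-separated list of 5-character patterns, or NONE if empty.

01-10, 10-11, 1110-

size-2^0 implicants → 00000(✓)  00001(✓)  00010(✓)  00101(✓)  01000(✓)  01001(✓)  01010(✓)  01101(✓)  01110(✓)  10000(✓)  10001(✓)  10010(✓)  10011(✓)  10111(✓)  11001(✓)  11011(✓)  11100(✓)  11101(✓)
size-2^1 implicants → -0000(✓)  -0001(✓)  -0010(✓)  -1001(✓)  -1101(✓)  0-000(✓)  0-001(✓)  0-010(✓)  0-101(✓)  00-01(✓)  000-0(✓)  0000-(✓)  01-01(✓)  01-10  010-0(✓)  0100-(✓)  1-001(✓)  1-011(✓)  10-11  100-0(✓)  100-1(✓)  1000-(✓)  1001-(✓)  11-01(✓)  110-1(✓)  1110-
size-2^2 implicants → --001  -00-0  -000-  -1-01  0--01  0-0-0  0-00-  1-0-1  100--
Unchecked terms (primes): --001, -00-0, -000-, -1-01, 0--01, 0-0-0, 0-00-, 01-10, 1-0-1, 10-11, 100--, 1110-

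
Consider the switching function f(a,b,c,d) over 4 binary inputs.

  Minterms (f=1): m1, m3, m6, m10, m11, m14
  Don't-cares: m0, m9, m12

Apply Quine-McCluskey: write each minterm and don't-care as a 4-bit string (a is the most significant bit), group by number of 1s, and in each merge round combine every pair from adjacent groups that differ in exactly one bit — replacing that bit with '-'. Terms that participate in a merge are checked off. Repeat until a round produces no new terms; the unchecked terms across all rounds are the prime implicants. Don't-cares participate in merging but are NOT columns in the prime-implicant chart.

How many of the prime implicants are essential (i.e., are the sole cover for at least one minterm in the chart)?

size-2^0 implicants → 0000(✓)  0001(✓)  0011(✓)  0110(✓)  1001(✓)  1010(✓)  1011(✓)  1100(✓)  1110(✓)
size-2^1 implicants → -001(✓)  -011(✓)  -110  00-1(✓)  000-  1-10  10-1(✓)  101-  11-0
size-2^2 implicants → -0-1
Unchecked terms (primes): -0-1, -110, 000-, 1-10, 101-, 11-0
Minterm coverage:
  m1 ⊆ -0-1,000-
  m3 ⊆ -0-1 [E]
  m6 ⊆ -110 [E]
  m10 ⊆ 1-10,101-
  m11 ⊆ -0-1,101-
  m14 ⊆ -110,1-10,11-0
E = {-0-1, -110}

2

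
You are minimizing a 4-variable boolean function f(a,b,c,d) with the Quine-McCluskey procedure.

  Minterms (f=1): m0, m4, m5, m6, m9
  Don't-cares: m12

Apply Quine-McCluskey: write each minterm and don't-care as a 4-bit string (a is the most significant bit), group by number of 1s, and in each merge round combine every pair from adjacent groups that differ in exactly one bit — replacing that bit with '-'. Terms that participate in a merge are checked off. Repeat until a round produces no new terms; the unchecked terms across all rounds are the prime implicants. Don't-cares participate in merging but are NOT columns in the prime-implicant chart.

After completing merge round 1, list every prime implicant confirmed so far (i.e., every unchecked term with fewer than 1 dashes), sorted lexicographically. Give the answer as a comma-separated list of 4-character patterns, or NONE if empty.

Round 0: 0000✓ 0100✓ 0101✓ 0110✓ 1001 1100✓
Round 1: -100 0-00 01-0 010-
PIs = {-100, 0-00, 01-0, 010-, 1001}

1001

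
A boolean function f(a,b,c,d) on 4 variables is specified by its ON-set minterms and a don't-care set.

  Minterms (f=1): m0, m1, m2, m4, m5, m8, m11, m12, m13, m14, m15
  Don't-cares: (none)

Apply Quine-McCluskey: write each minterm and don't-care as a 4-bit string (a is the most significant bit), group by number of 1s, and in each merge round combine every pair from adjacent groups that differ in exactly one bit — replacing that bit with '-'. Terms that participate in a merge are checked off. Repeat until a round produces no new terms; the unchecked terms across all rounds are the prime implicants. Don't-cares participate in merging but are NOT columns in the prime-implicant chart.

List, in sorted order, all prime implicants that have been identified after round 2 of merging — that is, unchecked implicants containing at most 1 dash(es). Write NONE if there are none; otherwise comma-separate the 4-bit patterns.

00-0, 1-11

[col 0] 0000*, 0001*, 0010*, 0100*, 0101*, 1000*, 1011*, 1100*, 1101*, 1110*, 1111*
[col 1] -000*, -100*, -101*, 0-00*, 0-01*, 00-0, 000-*, 010-*, 1-00*, 1-11, 11-0*, 11-1*, 110-*, 111-*
[col 2] --00, -10-, 0-0-, 11--
Prime implicants: --00, -10-, 0-0-, 00-0, 1-11, 11--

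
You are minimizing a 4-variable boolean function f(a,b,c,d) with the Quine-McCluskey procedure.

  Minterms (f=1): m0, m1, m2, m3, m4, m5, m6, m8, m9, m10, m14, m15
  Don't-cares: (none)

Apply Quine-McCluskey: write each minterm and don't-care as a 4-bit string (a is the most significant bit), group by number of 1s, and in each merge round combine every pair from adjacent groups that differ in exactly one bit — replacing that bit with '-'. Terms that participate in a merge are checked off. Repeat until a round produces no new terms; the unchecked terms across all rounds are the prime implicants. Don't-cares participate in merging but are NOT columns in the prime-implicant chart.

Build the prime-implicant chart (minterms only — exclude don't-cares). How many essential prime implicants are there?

[col 0] 0000*, 0001*, 0010*, 0011*, 0100*, 0101*, 0110*, 1000*, 1001*, 1010*, 1110*, 1111*
[col 1] -000*, -001*, -010*, -110*, 0-00*, 0-01*, 0-10*, 00-0*, 00-1*, 000-*, 001-*, 01-0*, 010-*, 1-10*, 10-0*, 100-*, 111-
[col 2] --10, -0-0, -00-, 0--0, 0-0-, 00--
Prime implicants: --10, -0-0, -00-, 0--0, 0-0-, 00--, 111-
PI chart (minterm → PIs covering it):
  0 | -0-0,-00-,0--0,0-0-,00--
  1 | -00-,0-0-,00--
  2 | --10,-0-0,0--0,00--
  3 | 00--  (sole → essential)
  4 | 0--0,0-0-
  5 | 0-0-  (sole → essential)
  6 | --10,0--0
  8 | -0-0,-00-
  9 | -00-  (sole → essential)
  10 | --10,-0-0
  14 | --10,111-
  15 | 111-  (sole → essential)
Essential prime implicants: -00-, 0-0-, 00--, 111-

4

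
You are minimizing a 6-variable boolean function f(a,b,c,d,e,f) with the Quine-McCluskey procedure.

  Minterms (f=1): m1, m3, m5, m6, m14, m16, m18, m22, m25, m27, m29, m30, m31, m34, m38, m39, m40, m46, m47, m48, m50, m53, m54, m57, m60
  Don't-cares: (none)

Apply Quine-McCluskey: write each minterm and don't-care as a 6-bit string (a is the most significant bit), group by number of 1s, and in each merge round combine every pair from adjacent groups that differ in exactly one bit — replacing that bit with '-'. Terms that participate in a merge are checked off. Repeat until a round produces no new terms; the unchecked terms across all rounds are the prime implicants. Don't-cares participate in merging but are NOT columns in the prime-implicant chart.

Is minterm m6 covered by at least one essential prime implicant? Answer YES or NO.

Round 0: 000001✓ 000011✓ 000101✓ 000110✓ 001110✓ 010000✓ 010010✓ 010110✓ 011001✓ 011011✓ 011101✓ 011110✓ 011111✓ 100010✓ 100110✓ 100111✓ 101000 101110✓ 101111✓ 110000✓ 110010✓ 110101 110110✓ 111001✓ 111100
Round 1: -00110✓ -01110✓ -10000✓ -10010✓ -10110✓ -11001 0-0110✓ 0-1110✓ 00-110✓ 000-01 0000-1 01-110✓ 010-10✓ 0100-0✓ 011-01✓ 011-11✓ 0110-1✓ 0111-1✓ 01111- 1-0010✓ 1-0110✓ 10-110✓ 10-111✓ 100-10✓ 10011-✓ 10111-✓ 110-10✓ 1100-0✓
Round 2: --0110 -0-110 -10-10 -100-0 0--110 011--1 1-0-10 10-11-
PIs = {--0110, -0-110, -10-10, -100-0, -11001, 0--110, 000-01, 0000-1, 011--1, 01111-, 1-0-10, 10-11-, 101000, 110101, 111100}
Coverage chart:
  m1: 000-01,0000-1
  m3: 0000-1 ←essential
  m5: 000-01 ←essential
  m6: --0110,-0-110,0--110
  m14: -0-110,0--110
  m16: -100-0 ←essential
  m18: -10-10,-100-0
  m22: --0110,-10-10,0--110
  m25: -11001,011--1
  m27: 011--1 ←essential
  m29: 011--1 ←essential
  m30: 0--110,01111-
  m31: 011--1,01111-
  m34: 1-0-10 ←essential
  m38: --0110,-0-110,1-0-10,10-11-
  m39: 10-11- ←essential
  m40: 101000 ←essential
  m46: -0-110,10-11-
  m47: 10-11- ←essential
  m48: -100-0 ←essential
  m50: -10-10,-100-0,1-0-10
  m53: 110101 ←essential
  m54: --0110,-10-10,1-0-10
  m57: -11001 ←essential
  m60: 111100 ←essential
Essential: -100-0, -11001, 000-01, 0000-1, 011--1, 1-0-10, 10-11-, 101000, 110101, 111100

NO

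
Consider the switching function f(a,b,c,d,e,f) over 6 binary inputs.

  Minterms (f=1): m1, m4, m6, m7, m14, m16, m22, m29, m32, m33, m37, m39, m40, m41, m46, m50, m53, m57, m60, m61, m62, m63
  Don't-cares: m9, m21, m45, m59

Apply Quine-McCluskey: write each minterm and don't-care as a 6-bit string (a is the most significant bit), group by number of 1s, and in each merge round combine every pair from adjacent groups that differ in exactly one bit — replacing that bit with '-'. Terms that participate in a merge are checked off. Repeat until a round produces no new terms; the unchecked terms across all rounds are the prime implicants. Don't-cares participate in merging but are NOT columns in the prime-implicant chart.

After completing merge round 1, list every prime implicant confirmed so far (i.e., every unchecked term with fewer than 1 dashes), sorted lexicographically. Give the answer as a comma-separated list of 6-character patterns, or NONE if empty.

Round 0: 000001✓ 000100✓ 000110✓ 000111✓ 001001✓ 001110✓ 010000 010101✓ 010110✓ 011101✓ 100000✓ 100001✓ 100101✓ 100111✓ 101000✓ 101001✓ 101101✓ 101110✓ 110010 110101✓ 111001✓ 111011✓ 111100✓ 111101✓ 111110✓ 111111✓
Round 1: -00001✓ -00111 -01001✓ -01110 -10101✓ -11101✓ 0-0110 00-001✓ 00-110 0001-0 00011- 01-101✓ 1-0101✓ 1-1001✓ 1-1101✓ 1-1110 10-000✓ 10-001✓ 10-101✓ 100-01✓ 10000-✓ 1001-1 101-01✓ 10100-✓ 11-101✓ 111-01✓ 111-11✓ 1110-1✓ 1111-0✓ 1111-1✓ 11110-✓ 11111-✓
Round 2: -0-001 -1-101 1--101 1-1-01 10--01 10-00- 111--1 1111--
PIs = {-0-001, -00111, -01110, -1-101, 0-0110, 00-110, 0001-0, 00011-, 010000, 1--101, 1-1-01, 1-1110, 10--01, 10-00-, 1001-1, 110010, 111--1, 1111--}

010000, 110010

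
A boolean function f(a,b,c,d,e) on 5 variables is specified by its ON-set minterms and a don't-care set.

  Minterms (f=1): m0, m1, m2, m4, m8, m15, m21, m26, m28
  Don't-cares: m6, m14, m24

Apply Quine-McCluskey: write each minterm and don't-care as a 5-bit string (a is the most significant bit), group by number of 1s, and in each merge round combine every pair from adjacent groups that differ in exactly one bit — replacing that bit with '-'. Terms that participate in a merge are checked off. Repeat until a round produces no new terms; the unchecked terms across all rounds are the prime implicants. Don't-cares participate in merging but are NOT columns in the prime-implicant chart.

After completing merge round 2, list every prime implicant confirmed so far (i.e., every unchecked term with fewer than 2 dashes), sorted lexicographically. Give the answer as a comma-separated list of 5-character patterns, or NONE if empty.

-1000, 0-000, 0-110, 0000-, 0111-, 10101, 11-00, 110-0

size-2^0 implicants → 00000(✓)  00001(✓)  00010(✓)  00100(✓)  00110(✓)  01000(✓)  01110(✓)  01111(✓)  10101  11000(✓)  11010(✓)  11100(✓)
size-2^1 implicants → -1000  0-000  0-110  00-00(✓)  00-10(✓)  000-0(✓)  0000-  001-0(✓)  0111-  11-00  110-0
size-2^2 implicants → 00--0
Unchecked terms (primes): -1000, 0-000, 0-110, 00--0, 0000-, 0111-, 10101, 11-00, 110-0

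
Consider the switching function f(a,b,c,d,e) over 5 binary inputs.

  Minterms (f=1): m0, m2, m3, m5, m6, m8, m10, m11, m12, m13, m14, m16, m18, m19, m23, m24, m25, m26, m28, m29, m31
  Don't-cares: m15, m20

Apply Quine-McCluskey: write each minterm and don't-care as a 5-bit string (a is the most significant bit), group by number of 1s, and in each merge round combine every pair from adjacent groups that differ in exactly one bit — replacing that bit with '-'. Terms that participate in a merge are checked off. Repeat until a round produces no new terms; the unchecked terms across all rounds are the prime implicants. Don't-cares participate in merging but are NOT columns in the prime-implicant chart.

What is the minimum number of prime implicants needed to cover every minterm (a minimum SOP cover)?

8

size-2^0 implicants → 00000(✓)  00010(✓)  00011(✓)  00101(✓)  00110(✓)  01000(✓)  01010(✓)  01011(✓)  01100(✓)  01101(✓)  01110(✓)  01111(✓)  10000(✓)  10010(✓)  10011(✓)  10100(✓)  10111(✓)  11000(✓)  11001(✓)  11010(✓)  11100(✓)  11101(✓)  11111(✓)
size-2^1 implicants → -0000(✓)  -0010(✓)  -0011(✓)  -1000(✓)  -1010(✓)  -1100(✓)  -1101(✓)  -1111(✓)  0-000(✓)  0-010(✓)  0-011(✓)  0-101  0-110(✓)  00-10(✓)  000-0(✓)  0001-(✓)  01-00(✓)  01-10(✓)  01-11(✓)  010-0(✓)  0101-(✓)  011-0(✓)  011-1(✓)  0110-(✓)  0111-(✓)  1-000(✓)  1-010(✓)  1-100(✓)  1-111  10-00(✓)  10-11  100-0(✓)  1001-(✓)  11-00(✓)  11-01(✓)  110-0(✓)  1100-(✓)  111-1(✓)  1110-(✓)
size-2^2 implicants → --000(✓)  --010(✓)  -00-0(✓)  -001-  -1-00  -10-0(✓)  -11-1  -110-  0--10  0-0-0(✓)  0-01-  01--0  01-1-  011--  1--00  1-0-0(✓)  11-0-
size-2^3 implicants → --0-0
Unchecked terms (primes): --0-0, -001-, -1-00, -11-1, -110-, 0--10, 0-01-, 0-101, 01--0, 01-1-, 011--, 1--00, 1-111, 10-11, 11-0-
Minterm coverage:
  m0 ⊆ --0-0 [E]
  m2 ⊆ --0-0,-001-,0--10,0-01-
  m3 ⊆ -001-,0-01-
  m5 ⊆ 0-101 [E]
  m6 ⊆ 0--10 [E]
  m8 ⊆ --0-0,-1-00,01--0
  m10 ⊆ --0-0,0--10,0-01-,01--0,01-1-
  m11 ⊆ 0-01-,01-1-
  m12 ⊆ -1-00,-110-,01--0,011--
  m13 ⊆ -11-1,-110-,0-101,011--
  m14 ⊆ 0--10,01--0,01-1-,011--
  m16 ⊆ --0-0,1--00
  m18 ⊆ --0-0,-001-
  m19 ⊆ -001-,10-11
  m23 ⊆ 1-111,10-11
  m24 ⊆ --0-0,-1-00,1--00,11-0-
  m25 ⊆ 11-0- [E]
  m26 ⊆ --0-0 [E]
  m28 ⊆ -1-00,-110-,1--00,11-0-
  m29 ⊆ -11-1,-110-,11-0-
  m31 ⊆ -11-1,1-111
E = {--0-0, 0--10, 0-101, 11-0-}
Petrick residual → -001-, -1-00, 0-01-, 1-111
Cover = c'e' + b'c'd + bd'e' + a'de' + a'c'd + a'cd'e + acde + abd'  |cover|=8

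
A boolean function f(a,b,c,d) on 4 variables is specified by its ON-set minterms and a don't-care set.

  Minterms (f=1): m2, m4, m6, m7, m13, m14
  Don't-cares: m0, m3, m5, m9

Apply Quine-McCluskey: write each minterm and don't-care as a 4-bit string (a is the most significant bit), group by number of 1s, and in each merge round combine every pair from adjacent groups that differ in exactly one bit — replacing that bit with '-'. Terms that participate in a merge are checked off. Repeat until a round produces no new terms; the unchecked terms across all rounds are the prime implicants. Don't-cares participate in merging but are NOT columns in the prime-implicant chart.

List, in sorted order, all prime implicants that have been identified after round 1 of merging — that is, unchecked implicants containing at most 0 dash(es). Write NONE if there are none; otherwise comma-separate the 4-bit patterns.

Round 0: 0000✓ 0010✓ 0011✓ 0100✓ 0101✓ 0110✓ 0111✓ 1001✓ 1101✓ 1110✓
Round 1: -101 -110 0-00✓ 0-10✓ 0-11✓ 00-0✓ 001-✓ 01-0✓ 01-1✓ 010-✓ 011-✓ 1-01
Round 2: 0--0 0-1- 01--
PIs = {-101, -110, 0--0, 0-1-, 01--, 1-01}

NONE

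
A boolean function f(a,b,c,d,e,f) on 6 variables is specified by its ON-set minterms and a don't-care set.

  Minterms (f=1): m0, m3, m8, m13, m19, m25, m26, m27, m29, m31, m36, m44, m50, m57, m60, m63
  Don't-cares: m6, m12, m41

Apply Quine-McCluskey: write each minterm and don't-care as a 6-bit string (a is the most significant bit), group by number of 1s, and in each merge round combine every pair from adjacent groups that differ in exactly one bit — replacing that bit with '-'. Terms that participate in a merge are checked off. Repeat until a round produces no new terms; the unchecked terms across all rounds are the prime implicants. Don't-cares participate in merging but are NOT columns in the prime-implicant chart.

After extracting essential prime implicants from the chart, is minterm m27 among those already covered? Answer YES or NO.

size-2^0 implicants → 000000(✓)  000011(✓)  000110  001000(✓)  001100(✓)  001101(✓)  010011(✓)  011001(✓)  011010(✓)  011011(✓)  011101(✓)  011111(✓)  100100(✓)  101001(✓)  101100(✓)  110010  111001(✓)  111100(✓)  111111(✓)
size-2^1 implicants → -01100  -11001  -11111  0-0011  0-1101  00-000  001-00  00110-  01-011  011-01(✓)  011-11(✓)  0110-1(✓)  01101-  0111-1(✓)  1-1001  1-1100  10-100
size-2^2 implicants → 011--1
Unchecked terms (primes): -01100, -11001, -11111, 0-0011, 0-1101, 00-000, 000110, 001-00, 00110-, 01-011, 011--1, 01101-, 1-1001, 1-1100, 10-100, 110010
Minterm coverage:
  m0 ⊆ 00-000 [E]
  m3 ⊆ 0-0011 [E]
  m8 ⊆ 00-000,001-00
  m13 ⊆ 0-1101,00110-
  m19 ⊆ 0-0011,01-011
  m25 ⊆ -11001,011--1
  m26 ⊆ 01101- [E]
  m27 ⊆ 01-011,011--1,01101-
  m29 ⊆ 0-1101,011--1
  m31 ⊆ -11111,011--1
  m36 ⊆ 10-100 [E]
  m44 ⊆ -01100,1-1100,10-100
  m50 ⊆ 110010 [E]
  m57 ⊆ -11001,1-1001
  m60 ⊆ 1-1100 [E]
  m63 ⊆ -11111 [E]
E = {-11111, 0-0011, 00-000, 01101-, 1-1100, 10-100, 110010}

YES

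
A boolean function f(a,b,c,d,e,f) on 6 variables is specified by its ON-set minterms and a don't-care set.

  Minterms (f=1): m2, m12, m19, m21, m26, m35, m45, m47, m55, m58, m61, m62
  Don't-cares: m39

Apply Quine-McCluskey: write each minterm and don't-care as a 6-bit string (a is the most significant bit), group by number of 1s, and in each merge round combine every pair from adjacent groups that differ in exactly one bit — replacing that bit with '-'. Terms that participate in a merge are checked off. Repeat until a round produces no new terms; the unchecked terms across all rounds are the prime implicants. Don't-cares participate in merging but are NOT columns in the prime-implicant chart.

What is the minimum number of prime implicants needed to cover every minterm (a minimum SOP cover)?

size-2^0 implicants → 000010  001100  010011  010101  011010(✓)  100011(✓)  100111(✓)  101101(✓)  101111(✓)  110111(✓)  111010(✓)  111101(✓)  111110(✓)
size-2^1 implicants → -11010  1-0111  1-1101  10-111  100-11  1011-1  111-10
Unchecked terms (primes): -11010, 000010, 001100, 010011, 010101, 1-0111, 1-1101, 10-111, 100-11, 1011-1, 111-10
Minterm coverage:
  m2 ⊆ 000010 [E]
  m12 ⊆ 001100 [E]
  m19 ⊆ 010011 [E]
  m21 ⊆ 010101 [E]
  m26 ⊆ -11010 [E]
  m35 ⊆ 100-11 [E]
  m45 ⊆ 1-1101,1011-1
  m47 ⊆ 10-111,1011-1
  m55 ⊆ 1-0111 [E]
  m58 ⊆ -11010,111-10
  m61 ⊆ 1-1101 [E]
  m62 ⊆ 111-10 [E]
E = {-11010, 000010, 001100, 010011, 010101, 1-0111, 1-1101, 100-11, 111-10}
Petrick residual → 10-111
Cover = bcd'ef' + a'b'c'd'ef' + a'b'cde'f' + a'bc'd'ef + a'bc'de'f + ac'def + acde'f + ab'def + ab'c'ef + abcef'  |cover|=10

10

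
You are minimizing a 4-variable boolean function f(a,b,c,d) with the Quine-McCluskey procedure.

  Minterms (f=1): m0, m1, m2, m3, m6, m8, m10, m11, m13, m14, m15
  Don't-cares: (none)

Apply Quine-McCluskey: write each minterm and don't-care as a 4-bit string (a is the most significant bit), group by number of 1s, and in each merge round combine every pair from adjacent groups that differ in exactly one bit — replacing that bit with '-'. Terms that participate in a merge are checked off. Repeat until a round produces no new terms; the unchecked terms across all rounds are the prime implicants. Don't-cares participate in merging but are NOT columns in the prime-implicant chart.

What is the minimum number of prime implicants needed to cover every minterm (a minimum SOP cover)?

5

size-2^0 implicants → 0000(✓)  0001(✓)  0010(✓)  0011(✓)  0110(✓)  1000(✓)  1010(✓)  1011(✓)  1101(✓)  1110(✓)  1111(✓)
size-2^1 implicants → -000(✓)  -010(✓)  -011(✓)  -110(✓)  0-10(✓)  00-0(✓)  00-1(✓)  000-(✓)  001-(✓)  1-10(✓)  1-11(✓)  10-0(✓)  101-(✓)  11-1  111-(✓)
size-2^2 implicants → --10  -0-0  -01-  00--  1-1-
Unchecked terms (primes): --10, -0-0, -01-, 00--, 1-1-, 11-1
Minterm coverage:
  m0 ⊆ -0-0,00--
  m1 ⊆ 00-- [E]
  m2 ⊆ --10,-0-0,-01-,00--
  m3 ⊆ -01-,00--
  m6 ⊆ --10 [E]
  m8 ⊆ -0-0 [E]
  m10 ⊆ --10,-0-0,-01-,1-1-
  m11 ⊆ -01-,1-1-
  m13 ⊆ 11-1 [E]
  m14 ⊆ --10,1-1-
  m15 ⊆ 1-1-,11-1
E = {--10, -0-0, 00--, 11-1}
Petrick residual → -01-
Cover = cd' + b'd' + b'c + a'b' + abd  |cover|=5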